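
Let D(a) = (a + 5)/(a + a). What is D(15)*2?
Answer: 4/3 ≈ 1.3333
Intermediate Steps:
D(a) = (5 + a)/(2*a) (D(a) = (5 + a)/((2*a)) = (5 + a)*(1/(2*a)) = (5 + a)/(2*a))
D(15)*2 = ((½)*(5 + 15)/15)*2 = ((½)*(1/15)*20)*2 = (⅔)*2 = 4/3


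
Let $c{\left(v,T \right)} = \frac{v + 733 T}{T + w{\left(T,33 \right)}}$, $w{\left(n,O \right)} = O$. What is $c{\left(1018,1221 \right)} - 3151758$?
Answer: $- \frac{3951408521}{1254} \approx -3.151 \cdot 10^{6}$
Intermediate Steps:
$c{\left(v,T \right)} = \frac{v + 733 T}{33 + T}$ ($c{\left(v,T \right)} = \frac{v + 733 T}{T + 33} = \frac{v + 733 T}{33 + T}$)
$c{\left(1018,1221 \right)} - 3151758 = \frac{1018 + 733 \cdot 1221}{33 + 1221} - 3151758 = \frac{1018 + 894993}{1254} - 3151758 = \frac{1}{1254} \cdot 896011 - 3151758 = \frac{896011}{1254} - 3151758 = - \frac{3951408521}{1254}$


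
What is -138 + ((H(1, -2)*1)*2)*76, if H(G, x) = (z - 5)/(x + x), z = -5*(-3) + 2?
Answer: -594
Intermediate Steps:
z = 17 (z = 15 + 2 = 17)
H(G, x) = 6/x (H(G, x) = (17 - 5)/(x + x) = 12/((2*x)) = 12*(1/(2*x)) = 6/x)
-138 + ((H(1, -2)*1)*2)*76 = -138 + (((6/(-2))*1)*2)*76 = -138 + (((6*(-½))*1)*2)*76 = -138 + (-3*1*2)*76 = -138 - 3*2*76 = -138 - 6*76 = -138 - 456 = -594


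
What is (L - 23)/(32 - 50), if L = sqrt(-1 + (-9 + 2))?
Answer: 23/18 - I*sqrt(2)/9 ≈ 1.2778 - 0.15713*I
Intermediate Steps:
L = 2*I*sqrt(2) (L = sqrt(-1 - 7) = sqrt(-8) = 2*I*sqrt(2) ≈ 2.8284*I)
(L - 23)/(32 - 50) = (2*I*sqrt(2) - 23)/(32 - 50) = (-23 + 2*I*sqrt(2))/(-18) = (-23 + 2*I*sqrt(2))*(-1/18) = 23/18 - I*sqrt(2)/9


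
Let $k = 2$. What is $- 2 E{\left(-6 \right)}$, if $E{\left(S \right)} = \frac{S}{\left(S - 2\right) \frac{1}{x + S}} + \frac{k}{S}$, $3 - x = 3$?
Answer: $\frac{29}{3} \approx 9.6667$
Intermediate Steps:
$x = 0$ ($x = 3 - 3 = 0$)
$E{\left(S \right)} = \frac{2}{S} + \frac{S^{2}}{-2 + S}$ ($E{\left(S \right)} = \frac{S}{\left(S - 2\right) \frac{1}{0 + S}} + \frac{2}{S} = \frac{S}{\left(-2 + S\right) \frac{1}{S}} + \frac{2}{S} = \frac{S}{\frac{1}{S} \left(-2 + S\right)} + \frac{2}{S} = S \frac{S}{-2 + S} + \frac{2}{S} = \frac{S^{2}}{-2 + S} + \frac{2}{S} = \frac{2}{S} + \frac{S^{2}}{-2 + S}$)
$- 2 E{\left(-6 \right)} = - 2 \frac{-4 + \left(-6\right)^{3} + 2 \left(-6\right)}{\left(-6\right) \left(-2 - 6\right)} = - 2 \left(- \frac{-4 - 216 - 12}{6 \left(-8\right)}\right) = - 2 \left(\left(- \frac{1}{6}\right) \left(- \frac{1}{8}\right) \left(-232\right)\right) = \left(-2\right) \left(- \frac{29}{6}\right) = \frac{29}{3}$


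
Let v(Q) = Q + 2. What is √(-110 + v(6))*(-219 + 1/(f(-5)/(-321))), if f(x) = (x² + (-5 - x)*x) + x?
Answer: -4701*I*√102/20 ≈ -2373.9*I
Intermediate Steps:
f(x) = x + x² + x*(-5 - x) (f(x) = (x² + x*(-5 - x)) + x = x + x² + x*(-5 - x))
v(Q) = 2 + Q
√(-110 + v(6))*(-219 + 1/(f(-5)/(-321))) = √(-110 + (2 + 6))*(-219 + 1/(-4*(-5)/(-321))) = √(-110 + 8)*(-219 + 1/(20*(-1/321))) = √(-102)*(-219 + 1/(-20/321)) = (I*√102)*(-219 - 321/20) = (I*√102)*(-4701/20) = -4701*I*√102/20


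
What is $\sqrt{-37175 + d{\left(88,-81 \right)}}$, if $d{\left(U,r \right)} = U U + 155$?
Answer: $2 i \sqrt{7319} \approx 171.1 i$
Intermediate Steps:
$d{\left(U,r \right)} = 155 + U^{2}$ ($d{\left(U,r \right)} = U^{2} + 155 = 155 + U^{2}$)
$\sqrt{-37175 + d{\left(88,-81 \right)}} = \sqrt{-37175 + \left(155 + 88^{2}\right)} = \sqrt{-37175 + \left(155 + 7744\right)} = \sqrt{-37175 + 7899} = \sqrt{-29276} = 2 i \sqrt{7319}$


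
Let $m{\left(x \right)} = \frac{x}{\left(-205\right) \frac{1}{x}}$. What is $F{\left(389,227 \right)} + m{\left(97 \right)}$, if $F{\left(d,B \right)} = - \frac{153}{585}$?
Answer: $- \frac{123014}{2665} \approx -46.159$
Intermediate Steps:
$F{\left(d,B \right)} = - \frac{17}{65}$ ($F{\left(d,B \right)} = \left(-153\right) \frac{1}{585} = - \frac{17}{65}$)
$m{\left(x \right)} = - \frac{x^{2}}{205}$ ($m{\left(x \right)} = x \left(- \frac{x}{205}\right) = - \frac{x^{2}}{205}$)
$F{\left(389,227 \right)} + m{\left(97 \right)} = - \frac{17}{65} - \frac{97^{2}}{205} = - \frac{17}{65} - \frac{9409}{205} = - \frac{123014}{2665}$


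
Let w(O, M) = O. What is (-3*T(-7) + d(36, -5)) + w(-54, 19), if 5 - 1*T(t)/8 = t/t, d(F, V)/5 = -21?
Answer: -255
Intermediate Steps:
d(F, V) = -105 (d(F, V) = 5*(-21) = -105)
T(t) = 32 (T(t) = 40 - 8*t/t = 40 - 8*1 = 40 - 8 = 32)
(-3*T(-7) + d(36, -5)) + w(-54, 19) = (-3*32 - 105) - 54 = (-96 - 105) - 54 = -201 - 54 = -255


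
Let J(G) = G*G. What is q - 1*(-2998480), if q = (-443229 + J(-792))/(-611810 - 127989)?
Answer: 2218272321485/739799 ≈ 2.9985e+6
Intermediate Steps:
J(G) = G²
q = -184035/739799 (q = (-443229 + (-792)²)/(-611810 - 127989) = (-443229 + 627264)/(-739799) = 184035*(-1/739799) = -184035/739799 ≈ -0.24876)
q - 1*(-2998480) = -184035/739799 - 1*(-2998480) = -184035/739799 + 2998480 = 2218272321485/739799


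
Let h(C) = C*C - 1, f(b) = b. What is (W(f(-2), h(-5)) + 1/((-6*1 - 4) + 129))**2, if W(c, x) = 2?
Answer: 57121/14161 ≈ 4.0337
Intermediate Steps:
h(C) = -1 + C**2 (h(C) = C**2 - 1 = -1 + C**2)
(W(f(-2), h(-5)) + 1/((-6*1 - 4) + 129))**2 = (2 + 1/((-6*1 - 4) + 129))**2 = (2 + 1/((-6 - 4) + 129))**2 = (2 + 1/(-10 + 129))**2 = (2 + 1/119)**2 = (239/119)**2 = 57121/14161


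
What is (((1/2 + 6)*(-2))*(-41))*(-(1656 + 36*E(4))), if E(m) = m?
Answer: -959400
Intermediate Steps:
(((1/2 + 6)*(-2))*(-41))*(-(1656 + 36*E(4))) = (((1/2 + 6)*(-2))*(-41))*(-36/(1/(4 + 46))) = (((½ + 6)*(-2))*(-41))*(-36/(1/50)) = (((13/2)*(-2))*(-41))*(-36/1/50) = (-13*(-41))*(-36*50) = 533*(-1800) = -959400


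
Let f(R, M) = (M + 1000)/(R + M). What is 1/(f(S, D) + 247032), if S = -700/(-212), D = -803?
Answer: 42384/10470193847 ≈ 4.0481e-6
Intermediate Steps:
S = 175/53 (S = -700*(-1/212) = 175/53 ≈ 3.3019)
f(R, M) = (1000 + M)/(M + R)
1/(f(S, D) + 247032) = 1/((1000 - 803)/(-803 + 175/53) + 247032) = 1/(197/(-42384/53) + 247032) = 1/(-53/42384*197 + 247032) = 1/(-10441/42384 + 247032) = 1/(10470193847/42384) = 42384/10470193847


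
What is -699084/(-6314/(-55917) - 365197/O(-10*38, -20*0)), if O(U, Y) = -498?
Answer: -6489052884648/6807955007 ≈ -953.16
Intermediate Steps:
-699084/(-6314/(-55917) - 365197/O(-10*38, -20*0)) = -699084/(-6314/(-55917) - 365197/(-498)) = -699084/(-6314*(-1/55917) - 365197*(-1/498)) = -699084/(6314/55917 + 365197/498) = -699084/6807955007/9282222 = -699084*9282222/6807955007 = -6489052884648/6807955007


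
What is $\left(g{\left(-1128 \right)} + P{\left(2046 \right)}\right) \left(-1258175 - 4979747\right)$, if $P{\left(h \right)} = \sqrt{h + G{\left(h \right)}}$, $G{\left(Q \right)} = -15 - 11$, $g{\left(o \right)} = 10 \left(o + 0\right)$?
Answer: $70363760160 - 12475844 \sqrt{505} \approx 7.0083 \cdot 10^{10}$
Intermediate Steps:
$g{\left(o \right)} = 10 o$
$G{\left(Q \right)} = -26$ ($G{\left(Q \right)} = -15 - 11 = -26$)
$P{\left(h \right)} = \sqrt{-26 + h}$ ($P{\left(h \right)} = \sqrt{h - 26} = \sqrt{-26 + h}$)
$\left(g{\left(-1128 \right)} + P{\left(2046 \right)}\right) \left(-1258175 - 4979747\right) = \left(10 \left(-1128\right) + \sqrt{-26 + 2046}\right) \left(-1258175 - 4979747\right) = \left(-11280 + \sqrt{2020}\right) \left(-6237922\right) = \left(-11280 + 2 \sqrt{505}\right) \left(-6237922\right) = 70363760160 - 12475844 \sqrt{505}$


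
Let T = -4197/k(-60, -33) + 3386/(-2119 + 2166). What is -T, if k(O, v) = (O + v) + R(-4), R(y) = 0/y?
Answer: -170719/1457 ≈ -117.17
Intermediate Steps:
R(y) = 0
k(O, v) = O + v (k(O, v) = (O + v) + 0 = O + v)
T = 170719/1457 (T = -4197/(-60 - 33) + 3386/(-2119 + 2166) = -4197/(-93) + 3386/47 = -4197*(-1/93) + 3386*(1/47) = 1399/31 + 3386/47 = 170719/1457 ≈ 117.17)
-T = -1*170719/1457 = -170719/1457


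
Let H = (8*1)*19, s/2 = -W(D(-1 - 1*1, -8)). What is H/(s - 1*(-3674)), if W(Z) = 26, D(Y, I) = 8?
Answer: 76/1811 ≈ 0.041966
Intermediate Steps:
s = -52 (s = 2*(-1*26) = 2*(-26) = -52)
H = 152 (H = 8*19 = 152)
H/(s - 1*(-3674)) = 152/(-52 - 1*(-3674)) = 152/(-52 + 3674) = 152/3622 = 152*(1/3622) = 76/1811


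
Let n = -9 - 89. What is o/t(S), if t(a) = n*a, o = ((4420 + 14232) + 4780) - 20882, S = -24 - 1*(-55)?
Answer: -1275/1519 ≈ -0.83937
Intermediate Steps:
S = 31 (S = -24 + 55 = 31)
n = -98
o = 2550 (o = (18652 + 4780) - 20882 = 23432 - 20882 = 2550)
t(a) = -98*a
o/t(S) = 2550/((-98*31)) = 2550/(-3038) = 2550*(-1/3038) = -1275/1519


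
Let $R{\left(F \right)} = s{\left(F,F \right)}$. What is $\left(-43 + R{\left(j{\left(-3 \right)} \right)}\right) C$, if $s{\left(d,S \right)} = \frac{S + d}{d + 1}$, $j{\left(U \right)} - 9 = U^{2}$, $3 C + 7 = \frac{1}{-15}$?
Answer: $\frac{82786}{855} \approx 96.826$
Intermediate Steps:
$C = - \frac{106}{45}$ ($C = - \frac{7}{3} + \frac{1}{3 \left(-15\right)} = - \frac{7}{3} + \frac{1}{3} \left(- \frac{1}{15}\right) = - \frac{7}{3} - \frac{1}{45} = - \frac{106}{45} \approx -2.3556$)
$j{\left(U \right)} = 9 + U^{2}$
$s{\left(d,S \right)} = \frac{S + d}{1 + d}$
$R{\left(F \right)} = \frac{2 F}{1 + F}$ ($R{\left(F \right)} = \frac{F + F}{1 + F} = \frac{2 F}{1 + F}$)
$\left(-43 + R{\left(j{\left(-3 \right)} \right)}\right) C = \left(-43 + \frac{2 \left(9 + \left(-3\right)^{2}\right)}{1 + \left(9 + \left(-3\right)^{2}\right)}\right) \left(- \frac{106}{45}\right) = \left(-43 + \frac{2 \left(9 + 9\right)}{1 + \left(9 + 9\right)}\right) \left(- \frac{106}{45}\right) = \left(-43 + 2 \cdot 18 \frac{1}{1 + 18}\right) \left(- \frac{106}{45}\right) = \left(-43 + 2 \cdot 18 \cdot \frac{1}{19}\right) \left(- \frac{106}{45}\right) = \left(-43 + \frac{36}{19}\right) \left(- \frac{106}{45}\right) = \left(- \frac{781}{19}\right) \left(- \frac{106}{45}\right) = \frac{82786}{855}$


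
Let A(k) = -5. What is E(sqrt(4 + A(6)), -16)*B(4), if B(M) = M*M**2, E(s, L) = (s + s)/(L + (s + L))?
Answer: 128/1025 - 4096*I/1025 ≈ 0.12488 - 3.9961*I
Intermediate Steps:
E(s, L) = 2*s/(s + 2*L) (E(s, L) = (2*s)/(L + (L + s)) = (2*s)/(s + 2*L) = 2*s/(s + 2*L))
B(M) = M**3
E(sqrt(4 + A(6)), -16)*B(4) = (2*sqrt(4 - 5)/(sqrt(4 - 5) + 2*(-16)))*4**3 = (2*sqrt(-1)/(sqrt(-1) - 32))*64 = (2*I/(I - 32))*64 = (2*I/(-32 + I))*64 = (2*I*((-32 - I)/1025))*64 = (2*I*(-32 - I)/1025)*64 = 128*I*(-32 - I)/1025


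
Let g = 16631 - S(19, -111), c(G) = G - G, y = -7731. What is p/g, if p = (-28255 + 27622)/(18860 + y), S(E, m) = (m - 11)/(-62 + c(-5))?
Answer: -633/185064500 ≈ -3.4204e-6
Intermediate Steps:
c(G) = 0
S(E, m) = 11/62 - m/62 (S(E, m) = (m - 11)/(-62 + 0) = (-11 + m)/(-62) = (-11 + m)*(-1/62) = 11/62 - m/62)
p = -633/11129 (p = (-28255 + 27622)/(18860 - 7731) = -633/11129 ≈ -0.056878)
g = 515500/31 (g = 16631 - (11/62 - 1/62*(-111)) = 16631 - (11/62 + 111/62) = 16631 - 1*61/31 = 16631 - 61/31 = 515500/31 ≈ 16629.)
p/g = -633/(11129*515500/31) = -633/11129*31/515500 = -633/185064500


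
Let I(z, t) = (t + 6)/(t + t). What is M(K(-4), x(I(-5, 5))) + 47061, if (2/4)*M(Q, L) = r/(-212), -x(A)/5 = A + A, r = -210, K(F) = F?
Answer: 2494338/53 ≈ 47063.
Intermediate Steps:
I(z, t) = (6 + t)/(2*t) (I(z, t) = (6 + t)/((2*t)) = (6 + t)*(1/(2*t)) = (6 + t)/(2*t))
x(A) = -10*A (x(A) = -5*(A + A) = -10*A)
M(Q, L) = 105/53 (M(Q, L) = 2*(-210/(-212)) = 2*(-210*(-1/212)) = 2*(105/106) = 105/53)
M(K(-4), x(I(-5, 5))) + 47061 = 105/53 + 47061 = 2494338/53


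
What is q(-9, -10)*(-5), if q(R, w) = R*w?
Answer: -450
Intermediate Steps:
q(-9, -10)*(-5) = -9*(-10)*(-5) = 90*(-5) = -450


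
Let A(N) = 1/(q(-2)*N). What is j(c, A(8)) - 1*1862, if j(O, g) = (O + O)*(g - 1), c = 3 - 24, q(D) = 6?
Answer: -14567/8 ≈ -1820.9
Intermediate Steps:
A(N) = 1/(6*N)
c = -21
j(O, g) = 2*O*(-1 + g) (j(O, g) = (2*O)*(-1 + g) = 2*O*(-1 + g))
j(c, A(8)) - 1*1862 = 2*(-21)*(-1 + (⅙)/8) - 1*1862 = 2*(-21)*(-1 + (⅙)*(⅛)) - 1862 = 2*(-21)*(-1 + 1/48) - 1862 = 2*(-21)*(-47/48) - 1862 = 329/8 - 1862 = -14567/8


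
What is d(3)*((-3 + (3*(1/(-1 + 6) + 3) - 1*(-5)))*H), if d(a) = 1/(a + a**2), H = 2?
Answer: 29/15 ≈ 1.9333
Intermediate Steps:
d(3)*((-3 + (3*(1/(-1 + 6) + 3) - 1*(-5)))*H) = (1/(3*(1 + 3)))*((-3 + (3*(1/(-1 + 6) + 3) - 1*(-5)))*2) = ((1/3)/4)*((-3 + (3*(1/5 + 3) + 5))*2) = ((1/3)*(1/4))*((-3 + (3*(1/5 + 3) + 5))*2) = ((-3 + (3*(16/5) + 5))*2)/12 = ((-3 + (48/5 + 5))*2)/12 = ((-3 + 73/5)*2)/12 = ((58/5)*2)/12 = (1/12)*(116/5) = 29/15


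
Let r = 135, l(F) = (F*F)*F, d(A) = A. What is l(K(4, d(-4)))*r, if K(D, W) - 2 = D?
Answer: 29160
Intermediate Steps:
K(D, W) = 2 + D
l(F) = F**3 (l(F) = F**2*F = F**3)
l(K(4, d(-4)))*r = (2 + 4)**3*135 = 6**3*135 = 216*135 = 29160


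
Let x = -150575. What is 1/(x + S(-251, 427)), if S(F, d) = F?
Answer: -1/150826 ≈ -6.6302e-6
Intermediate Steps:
1/(x + S(-251, 427)) = 1/(-150575 - 251) = 1/(-150826) = -1/150826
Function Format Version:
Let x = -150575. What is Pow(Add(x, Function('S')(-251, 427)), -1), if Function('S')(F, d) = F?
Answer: Rational(-1, 150826) ≈ -6.6302e-6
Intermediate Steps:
Pow(Add(x, Function('S')(-251, 427)), -1) = Pow(Add(-150575, -251), -1) = Pow(-150826, -1) = Rational(-1, 150826)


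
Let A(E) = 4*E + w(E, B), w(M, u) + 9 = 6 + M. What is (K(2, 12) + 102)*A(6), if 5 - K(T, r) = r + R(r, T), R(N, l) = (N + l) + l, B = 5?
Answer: 2133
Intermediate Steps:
w(M, u) = -3 + M (w(M, u) = -9 + (6 + M) = -3 + M)
R(N, l) = N + 2*l
A(E) = -3 + 5*E (A(E) = 4*E + (-3 + E) = -3 + 5*E)
K(T, r) = 5 - 2*T - 2*r (K(T, r) = 5 - (r + (r + 2*T)) = 5 - (2*T + 2*r) = 5 + (-2*T - 2*r) = 5 - 2*T - 2*r)
(K(2, 12) + 102)*A(6) = ((5 - 2*2 - 2*12) + 102)*(-3 + 5*6) = ((5 - 4 - 24) + 102)*(-3 + 30) = (-23 + 102)*27 = 79*27 = 2133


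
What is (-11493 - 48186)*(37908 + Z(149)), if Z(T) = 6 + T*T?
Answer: -3587603085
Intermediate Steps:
Z(T) = 6 + T**2
(-11493 - 48186)*(37908 + Z(149)) = (-11493 - 48186)*(37908 + (6 + 149**2)) = -59679*(37908 + (6 + 22201)) = -59679*(37908 + 22207) = -59679*60115 = -3587603085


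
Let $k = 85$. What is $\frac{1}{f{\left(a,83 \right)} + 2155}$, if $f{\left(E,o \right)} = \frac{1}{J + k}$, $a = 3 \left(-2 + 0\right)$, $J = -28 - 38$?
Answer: $\frac{19}{40946} \approx 0.00046403$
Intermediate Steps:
$J = -66$
$a = -6$ ($a = 3 \left(-2\right) = -6$)
$f{\left(E,o \right)} = \frac{1}{19}$ ($f{\left(E,o \right)} = \frac{1}{-66 + 85} = \frac{1}{19}$)
$\frac{1}{f{\left(a,83 \right)} + 2155} = \frac{1}{\frac{1}{19} + 2155} = \frac{1}{\frac{40946}{19}} = \frac{19}{40946}$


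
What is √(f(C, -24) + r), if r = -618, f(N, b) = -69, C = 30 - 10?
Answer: I*√687 ≈ 26.211*I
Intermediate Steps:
C = 20
√(f(C, -24) + r) = √(-69 - 618) = √(-687) = I*√687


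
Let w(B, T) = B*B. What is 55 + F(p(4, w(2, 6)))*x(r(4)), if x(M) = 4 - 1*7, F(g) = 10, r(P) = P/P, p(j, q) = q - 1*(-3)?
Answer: 25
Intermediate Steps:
w(B, T) = B²
p(j, q) = 3 + q (p(j, q) = q + 3 = 3 + q)
r(P) = 1
x(M) = -3 (x(M) = 4 - 7 = -3)
55 + F(p(4, w(2, 6)))*x(r(4)) = 55 + 10*(-3) = 55 - 30 = 25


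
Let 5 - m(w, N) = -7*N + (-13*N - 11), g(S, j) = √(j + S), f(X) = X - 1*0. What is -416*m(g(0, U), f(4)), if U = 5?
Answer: -39936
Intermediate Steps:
f(X) = X (f(X) = X + 0 = X)
g(S, j) = √(S + j)
m(w, N) = 16 + 20*N (m(w, N) = 5 - (-7*N + (-13*N - 11)) = 5 - (-7*N + (-11 - 13*N)) = 5 - (-11 - 20*N) = 5 + (11 + 20*N) = 16 + 20*N)
-416*m(g(0, U), f(4)) = -416*(16 + 20*4) = -416*(16 + 80) = -416*96 = -39936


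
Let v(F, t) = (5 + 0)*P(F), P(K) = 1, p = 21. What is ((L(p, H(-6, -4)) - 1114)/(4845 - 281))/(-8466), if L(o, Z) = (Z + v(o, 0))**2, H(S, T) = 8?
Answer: 45/1839944 ≈ 2.4457e-5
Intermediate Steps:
v(F, t) = 5 (v(F, t) = (5 + 0)*1 = 5*1 = 5)
L(o, Z) = (5 + Z)**2 (L(o, Z) = (Z + 5)**2 = (5 + Z)**2)
((L(p, H(-6, -4)) - 1114)/(4845 - 281))/(-8466) = (((5 + 8)**2 - 1114)/(4845 - 281))/(-8466) = ((13**2 - 1114)/4564)*(-1/8466) = ((169 - 1114)*(1/4564))*(-1/8466) = -945*1/4564*(-1/8466) = -135/652*(-1/8466) = 45/1839944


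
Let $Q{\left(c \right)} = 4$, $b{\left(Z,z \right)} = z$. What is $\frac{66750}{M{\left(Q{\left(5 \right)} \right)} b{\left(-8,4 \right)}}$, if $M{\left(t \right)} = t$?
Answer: $\frac{33375}{8} \approx 4171.9$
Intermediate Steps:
$\frac{66750}{M{\left(Q{\left(5 \right)} \right)} b{\left(-8,4 \right)}} = \frac{66750}{4 \cdot 4} = \frac{66750}{16} = 66750 \cdot \frac{1}{16} = \frac{33375}{8}$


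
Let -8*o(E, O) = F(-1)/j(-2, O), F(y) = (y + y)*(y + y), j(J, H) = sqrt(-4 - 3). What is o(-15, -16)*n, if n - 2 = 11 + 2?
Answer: 15*I*sqrt(7)/14 ≈ 2.8347*I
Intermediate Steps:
n = 15 (n = 2 + (11 + 2) = 2 + 13 = 15)
j(J, H) = I*sqrt(7) (j(J, H) = sqrt(-7) = I*sqrt(7))
F(y) = 4*y**2 (F(y) = (2*y)*(2*y) = 4*y**2)
o(E, O) = I*sqrt(7)/14 (o(E, O) = -4*(-1)**2/(8*(I*sqrt(7))) = -4*1*(-I*sqrt(7)/7)/8 = -(-I*sqrt(7)/7)/2 = -(-1)*I*sqrt(7)/14 = I*sqrt(7)/14)
o(-15, -16)*n = (I*sqrt(7)/14)*15 = 15*I*sqrt(7)/14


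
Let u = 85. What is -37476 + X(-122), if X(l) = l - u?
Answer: -37683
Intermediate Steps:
X(l) = -85 + l (X(l) = l - 1*85 = l - 85 = -85 + l)
-37476 + X(-122) = -37476 + (-85 - 122) = -37476 - 207 = -37683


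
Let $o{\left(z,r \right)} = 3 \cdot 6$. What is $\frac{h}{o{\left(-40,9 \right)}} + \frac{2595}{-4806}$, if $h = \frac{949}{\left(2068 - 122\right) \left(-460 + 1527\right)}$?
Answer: $- \frac{1795985969}{3326363964} \approx -0.53992$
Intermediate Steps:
$o{\left(z,r \right)} = 18$
$h = \frac{949}{2076382}$ ($h = \frac{949}{1946 \cdot 1067} = \frac{949}{2076382} \approx 0.00045705$)
$\frac{h}{o{\left(-40,9 \right)}} + \frac{2595}{-4806} = \frac{949}{2076382 \cdot 18} + \frac{2595}{-4806} = \frac{949}{2076382} \cdot \frac{1}{18} + 2595 \left(- \frac{1}{4806}\right) = \frac{949}{37374876} - \frac{865}{1602} = - \frac{1795985969}{3326363964}$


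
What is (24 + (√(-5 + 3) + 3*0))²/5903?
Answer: (24 + I*√2)²/5903 ≈ 0.097239 + 0.0115*I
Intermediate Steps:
(24 + (√(-5 + 3) + 3*0))²/5903 = (24 + (√(-2) + 0))²*(1/5903) = (24 + (I*√2 + 0))²*(1/5903) = (24 + I*√2)²*(1/5903) = (24 + I*√2)²/5903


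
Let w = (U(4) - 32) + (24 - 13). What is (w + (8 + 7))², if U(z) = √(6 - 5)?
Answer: 25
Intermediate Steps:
U(z) = 1 (U(z) = √1 = 1)
w = -20 (w = (1 - 32) + (24 - 13) = -31 + 11 = -20)
(w + (8 + 7))² = (-20 + (8 + 7))² = (-20 + 15)² = (-5)² = 25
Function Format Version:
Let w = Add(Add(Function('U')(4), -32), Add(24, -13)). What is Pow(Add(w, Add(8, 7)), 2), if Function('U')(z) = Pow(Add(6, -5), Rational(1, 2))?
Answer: 25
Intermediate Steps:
Function('U')(z) = 1 (Function('U')(z) = Pow(1, Rational(1, 2)) = 1)
w = -20 (w = Add(Add(1, -32), Add(24, -13)) = Add(-31, 11) = -20)
Pow(Add(w, Add(8, 7)), 2) = Pow(Add(-20, Add(8, 7)), 2) = Pow(Add(-20, 15), 2) = Pow(-5, 2) = 25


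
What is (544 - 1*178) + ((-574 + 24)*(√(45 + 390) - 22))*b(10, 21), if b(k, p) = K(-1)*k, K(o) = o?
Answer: -120634 + 5500*√435 ≈ -5922.4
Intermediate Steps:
b(k, p) = -k
(544 - 1*178) + ((-574 + 24)*(√(45 + 390) - 22))*b(10, 21) = (544 - 1*178) + ((-574 + 24)*(√(45 + 390) - 22))*(-1*10) = (544 - 178) - 550*(√435 - 22)*(-10) = 366 - 550*(-22 + √435)*(-10) = 366 + (12100 - 550*√435)*(-10) = 366 + (-121000 + 5500*√435) = -120634 + 5500*√435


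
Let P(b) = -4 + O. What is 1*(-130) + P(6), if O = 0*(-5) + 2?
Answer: -132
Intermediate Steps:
O = 2 (O = 0 + 2 = 2)
P(b) = -2 (P(b) = -4 + 2 = -2)
1*(-130) + P(6) = 1*(-130) - 2 = -130 - 2 = -132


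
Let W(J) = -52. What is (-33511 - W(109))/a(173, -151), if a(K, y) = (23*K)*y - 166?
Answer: 33459/600995 ≈ 0.055673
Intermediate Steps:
a(K, y) = -166 + 23*K*y (a(K, y) = 23*K*y - 166 = -166 + 23*K*y)
(-33511 - W(109))/a(173, -151) = (-33511 - 1*(-52))/(-166 + 23*173*(-151)) = (-33511 + 52)/(-166 - 600829) = -33459/(-600995) = -33459*(-1/600995) = 33459/600995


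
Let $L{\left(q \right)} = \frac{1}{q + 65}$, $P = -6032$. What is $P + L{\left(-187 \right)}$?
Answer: $- \frac{735905}{122} \approx -6032.0$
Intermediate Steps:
$L{\left(q \right)} = \frac{1}{65 + q}$
$P + L{\left(-187 \right)} = -6032 + \frac{1}{65 - 187} = -6032 + \frac{1}{-122} = -6032 - \frac{1}{122} = - \frac{735905}{122}$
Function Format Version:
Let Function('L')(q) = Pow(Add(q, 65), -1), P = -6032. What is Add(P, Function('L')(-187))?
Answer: Rational(-735905, 122) ≈ -6032.0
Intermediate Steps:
Function('L')(q) = Pow(Add(65, q), -1)
Add(P, Function('L')(-187)) = Add(-6032, Pow(Add(65, -187), -1)) = Add(-6032, Pow(-122, -1)) = Add(-6032, Rational(-1, 122)) = Rational(-735905, 122)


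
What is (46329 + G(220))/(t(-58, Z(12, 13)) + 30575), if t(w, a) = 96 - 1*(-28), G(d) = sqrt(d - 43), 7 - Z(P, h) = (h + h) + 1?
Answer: 15443/10233 + sqrt(177)/30699 ≈ 1.5096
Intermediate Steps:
Z(P, h) = 6 - 2*h (Z(P, h) = 7 - ((h + h) + 1) = 7 - (2*h + 1) = 7 - (1 + 2*h) = 7 + (-1 - 2*h) = 6 - 2*h)
G(d) = sqrt(-43 + d)
t(w, a) = 124 (t(w, a) = 96 + 28 = 124)
(46329 + G(220))/(t(-58, Z(12, 13)) + 30575) = (46329 + sqrt(-43 + 220))/(124 + 30575) = (46329 + sqrt(177))/30699 = (46329 + sqrt(177))*(1/30699) = 15443/10233 + sqrt(177)/30699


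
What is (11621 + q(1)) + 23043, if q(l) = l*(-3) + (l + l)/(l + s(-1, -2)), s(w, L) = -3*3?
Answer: 138643/4 ≈ 34661.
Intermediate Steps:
s(w, L) = -9
q(l) = -3*l + 2*l/(-9 + l) (q(l) = l*(-3) + (l + l)/(l - 9) = -3*l + (2*l)/(-9 + l) = -3*l + 2*l/(-9 + l))
(11621 + q(1)) + 23043 = (11621 + 1*(29 - 3*1)/(-9 + 1)) + 23043 = (11621 + 1*(29 - 3)/(-8)) + 23043 = (11621 + 1*(-⅛)*26) + 23043 = (11621 - 13/4) + 23043 = 46471/4 + 23043 = 138643/4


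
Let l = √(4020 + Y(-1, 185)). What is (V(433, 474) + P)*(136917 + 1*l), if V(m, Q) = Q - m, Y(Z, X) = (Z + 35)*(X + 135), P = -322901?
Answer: -44205022620 - 3228600*√149 ≈ -4.4244e+10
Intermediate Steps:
Y(Z, X) = (35 + Z)*(135 + X)
l = 10*√149 (l = √(4020 + (4725 + 35*185 + 135*(-1) + 185*(-1))) = √(4020 + (4725 + 6475 - 135 - 185)) = √(4020 + 10880) = √14900 = 10*√149 ≈ 122.07)
(V(433, 474) + P)*(136917 + 1*l) = ((474 - 1*433) - 322901)*(136917 + 1*(10*√149)) = ((474 - 433) - 322901)*(136917 + 10*√149) = (41 - 322901)*(136917 + 10*√149) = -322860*(136917 + 10*√149) = -44205022620 - 3228600*√149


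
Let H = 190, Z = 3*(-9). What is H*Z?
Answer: -5130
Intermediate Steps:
Z = -27
H*Z = 190*(-27) = -5130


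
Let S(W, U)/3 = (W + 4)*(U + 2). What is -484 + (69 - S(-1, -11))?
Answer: -334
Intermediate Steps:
S(W, U) = 3*(2 + U)*(4 + W) (S(W, U) = 3*((W + 4)*(U + 2)) = 3*((4 + W)*(2 + U)) = 3*((2 + U)*(4 + W)) = 3*(2 + U)*(4 + W))
-484 + (69 - S(-1, -11)) = -484 + (69 - (24 + 6*(-1) + 12*(-11) + 3*(-11)*(-1))) = -484 + (69 - (24 - 6 - 132 + 33)) = -484 + (69 - 1*(-81)) = -484 + (69 + 81) = -484 + 150 = -334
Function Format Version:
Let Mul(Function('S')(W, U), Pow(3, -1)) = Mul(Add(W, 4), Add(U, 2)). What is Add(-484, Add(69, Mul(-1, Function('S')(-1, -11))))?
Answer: -334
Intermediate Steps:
Function('S')(W, U) = Mul(3, Add(2, U), Add(4, W)) (Function('S')(W, U) = Mul(3, Mul(Add(W, 4), Add(U, 2))) = Mul(3, Mul(Add(4, W), Add(2, U))) = Mul(3, Mul(Add(2, U), Add(4, W))) = Mul(3, Add(2, U), Add(4, W)))
Add(-484, Add(69, Mul(-1, Function('S')(-1, -11)))) = Add(-484, Add(69, Mul(-1, Add(24, Mul(6, -1), Mul(12, -11), Mul(3, -11, -1))))) = Add(-484, Add(69, Mul(-1, Add(24, -6, -132, 33)))) = Add(-484, Add(69, Mul(-1, -81))) = Add(-484, Add(69, 81)) = Add(-484, 150) = -334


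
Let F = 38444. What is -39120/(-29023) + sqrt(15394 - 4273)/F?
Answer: 39120/29023 + sqrt(11121)/38444 ≈ 1.3506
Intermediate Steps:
-39120/(-29023) + sqrt(15394 - 4273)/F = -39120/(-29023) + sqrt(15394 - 4273)/38444 = -39120*(-1/29023) + sqrt(11121)*(1/38444) = 39120/29023 + sqrt(11121)/38444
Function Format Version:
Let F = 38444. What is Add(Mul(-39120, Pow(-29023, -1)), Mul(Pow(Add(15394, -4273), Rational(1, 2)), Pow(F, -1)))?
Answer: Add(Rational(39120, 29023), Mul(Rational(1, 38444), Pow(11121, Rational(1, 2)))) ≈ 1.3506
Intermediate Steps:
Add(Mul(-39120, Pow(-29023, -1)), Mul(Pow(Add(15394, -4273), Rational(1, 2)), Pow(F, -1))) = Add(Mul(-39120, Pow(-29023, -1)), Mul(Pow(Add(15394, -4273), Rational(1, 2)), Pow(38444, -1))) = Add(Mul(-39120, Rational(-1, 29023)), Mul(Pow(11121, Rational(1, 2)), Rational(1, 38444))) = Add(Rational(39120, 29023), Mul(Rational(1, 38444), Pow(11121, Rational(1, 2))))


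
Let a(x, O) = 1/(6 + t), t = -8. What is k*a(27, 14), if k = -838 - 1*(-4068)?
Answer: -1615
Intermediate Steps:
a(x, O) = -½ (a(x, O) = 1/(6 - 8) = 1/(-2) = -½)
k = 3230 (k = -838 + 4068 = 3230)
k*a(27, 14) = 3230*(-½) = -1615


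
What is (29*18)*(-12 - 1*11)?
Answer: -12006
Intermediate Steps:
(29*18)*(-12 - 1*11) = 522*(-12 - 11) = 522*(-23) = -12006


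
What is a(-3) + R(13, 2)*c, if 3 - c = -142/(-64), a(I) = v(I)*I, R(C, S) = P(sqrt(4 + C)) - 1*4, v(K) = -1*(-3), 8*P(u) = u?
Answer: -97/8 + 25*sqrt(17)/256 ≈ -11.722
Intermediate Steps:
P(u) = u/8
v(K) = 3
R(C, S) = -4 + sqrt(4 + C)/8 (R(C, S) = sqrt(4 + C)/8 - 1*4 = sqrt(4 + C)/8 - 4 = -4 + sqrt(4 + C)/8)
a(I) = 3*I
c = 25/32 (c = 3 - (-142)/(-64) = 3 - (-142)*(-1)/64 = 3 - 1*71/32 = 3 - 71/32 = 25/32 ≈ 0.78125)
a(-3) + R(13, 2)*c = 3*(-3) + (-4 + sqrt(4 + 13)/8)*(25/32) = -9 + (-4 + sqrt(17)/8)*(25/32) = -9 + (-25/8 + 25*sqrt(17)/256) = -97/8 + 25*sqrt(17)/256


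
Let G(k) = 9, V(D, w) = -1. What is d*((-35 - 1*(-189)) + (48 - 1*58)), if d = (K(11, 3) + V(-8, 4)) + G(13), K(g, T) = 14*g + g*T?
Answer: 28080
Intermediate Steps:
K(g, T) = 14*g + T*g
d = 195 (d = (11*(14 + 3) - 1) + 9 = (11*17 - 1) + 9 = (187 - 1) + 9 = 186 + 9 = 195)
d*((-35 - 1*(-189)) + (48 - 1*58)) = 195*((-35 - 1*(-189)) + (48 - 1*58)) = 195*((-35 + 189) + (48 - 58)) = 195*(154 - 10) = 195*144 = 28080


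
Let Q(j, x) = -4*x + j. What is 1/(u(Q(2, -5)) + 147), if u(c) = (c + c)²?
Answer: 1/2083 ≈ 0.00048008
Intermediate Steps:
Q(j, x) = j - 4*x
u(c) = 4*c² (u(c) = (2*c)² = 4*c²)
1/(u(Q(2, -5)) + 147) = 1/(4*(2 - 4*(-5))² + 147) = 1/(4*(2 + 20)² + 147) = 1/(4*22² + 147) = 1/(4*484 + 147) = 1/(1936 + 147) = 1/2083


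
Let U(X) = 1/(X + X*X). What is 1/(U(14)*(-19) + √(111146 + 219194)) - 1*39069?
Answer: -569156943478101/14567993639 + 88200*√82585/14567993639 ≈ -39069.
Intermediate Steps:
U(X) = 1/(X + X²)
1/(U(14)*(-19) + √(111146 + 219194)) - 1*39069 = 1/((1/(14*(1 + 14)))*(-19) + √(111146 + 219194)) - 1*39069 = 1/(((1/14)/15)*(-19) + √330340) - 39069 = 1/(((1/14)*(1/15))*(-19) + 2*√82585) - 39069 = 1/((1/210)*(-19) + 2*√82585) - 39069 = 1/(-19/210 + 2*√82585) - 39069 = -39069 + 1/(-19/210 + 2*√82585)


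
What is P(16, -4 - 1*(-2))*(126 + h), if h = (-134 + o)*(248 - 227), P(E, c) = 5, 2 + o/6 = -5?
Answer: -17850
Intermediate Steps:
o = -42 (o = -12 + 6*(-5) = -12 - 30 = -42)
h = -3696 (h = (-134 - 42)*(248 - 227) = -176*21 = -3696)
P(16, -4 - 1*(-2))*(126 + h) = 5*(126 - 3696) = 5*(-3570) = -17850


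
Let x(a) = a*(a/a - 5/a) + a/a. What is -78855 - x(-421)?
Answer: -78430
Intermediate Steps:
x(a) = 1 + a*(1 - 5/a) (x(a) = a*(1 - 5/a) + 1 = 1 + a*(1 - 5/a))
-78855 - x(-421) = -78855 - (-4 - 421) = -78855 - 1*(-425) = -78855 + 425 = -78430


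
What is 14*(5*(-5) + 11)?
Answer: -196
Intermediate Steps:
14*(5*(-5) + 11) = 14*(-25 + 11) = 14*(-14) = -196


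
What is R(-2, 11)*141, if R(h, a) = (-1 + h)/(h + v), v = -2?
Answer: 423/4 ≈ 105.75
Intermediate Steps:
R(h, a) = (-1 + h)/(-2 + h) (R(h, a) = (-1 + h)/(h - 2) = (-1 + h)/(-2 + h))
R(-2, 11)*141 = ((-1 - 2)/(-2 - 2))*141 = (-3/(-4))*141 = -¼*(-3)*141 = (¾)*141 = 423/4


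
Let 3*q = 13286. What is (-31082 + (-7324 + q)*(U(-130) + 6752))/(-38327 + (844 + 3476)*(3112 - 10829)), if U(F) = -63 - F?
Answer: 19774360/33375767 ≈ 0.59248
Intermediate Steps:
q = 13286/3 (q = (⅓)*13286 = 13286/3 ≈ 4428.7)
(-31082 + (-7324 + q)*(U(-130) + 6752))/(-38327 + (844 + 3476)*(3112 - 10829)) = (-31082 + (-7324 + 13286/3)*((-63 - 1*(-130)) + 6752))/(-38327 + (844 + 3476)*(3112 - 10829)) = (-31082 - 8686*((-63 + 130) + 6752)/3)/(-38327 + 4320*(-7717)) = (-31082 - 8686*(67 + 6752)/3)/(-38327 - 33337440) = (-31082 - 8686/3*6819)/(-33375767) = (-31082 - 19743278)*(-1/33375767) = -19774360*(-1/33375767) = 19774360/33375767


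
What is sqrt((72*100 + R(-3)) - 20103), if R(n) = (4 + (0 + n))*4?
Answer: I*sqrt(12899) ≈ 113.57*I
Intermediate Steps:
R(n) = 16 + 4*n (R(n) = (4 + n)*4 = 16 + 4*n)
sqrt((72*100 + R(-3)) - 20103) = sqrt((72*100 + (16 + 4*(-3))) - 20103) = sqrt((7200 + (16 - 12)) - 20103) = sqrt((7200 + 4) - 20103) = sqrt(7204 - 20103) = sqrt(-12899) = I*sqrt(12899)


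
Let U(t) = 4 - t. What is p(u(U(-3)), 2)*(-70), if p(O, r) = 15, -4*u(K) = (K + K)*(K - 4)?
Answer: -1050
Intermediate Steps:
u(K) = -K*(-4 + K)/2 (u(K) = -(K + K)*(K - 4)/4 = -2*K*(-4 + K)/4 = -K*(-4 + K)/2)
p(u(U(-3)), 2)*(-70) = 15*(-70) = -1050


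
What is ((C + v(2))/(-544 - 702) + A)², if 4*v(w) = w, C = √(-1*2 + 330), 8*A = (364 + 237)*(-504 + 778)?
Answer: 657818621600953/1552516 - 25647975*√82/388129 ≈ 4.2371e+8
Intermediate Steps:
A = 82337/4 (A = ((364 + 237)*(-504 + 778))/8 = (601*274)/8 = (⅛)*164674 = 82337/4 ≈ 20584.)
C = 2*√82 (C = √(-2 + 330) = √328 = 2*√82 ≈ 18.111)
v(w) = w/4
((C + v(2))/(-544 - 702) + A)² = ((2*√82 + (¼)*2)/(-544 - 702) + 82337/4)² = ((2*√82 + ½)/(-1246) + 82337/4)² = ((½ + 2*√82)*(-1/1246) + 82337/4)² = ((-1/2492 - √82/623) + 82337/4)² = (25647975/1246 - √82/623)²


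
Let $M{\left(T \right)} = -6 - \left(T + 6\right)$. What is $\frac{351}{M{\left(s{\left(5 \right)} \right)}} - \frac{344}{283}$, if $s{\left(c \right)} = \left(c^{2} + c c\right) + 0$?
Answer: $- \frac{120661}{17546} \approx -6.8768$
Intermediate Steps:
$s{\left(c \right)} = 2 c^{2}$ ($s{\left(c \right)} = \left(c^{2} + c^{2}\right) + 0 = 2 c^{2} + 0 = 2 c^{2}$)
$M{\left(T \right)} = -12 - T$ ($M{\left(T \right)} = -6 - \left(6 + T\right) = -12 - T$)
$\frac{351}{M{\left(s{\left(5 \right)} \right)}} - \frac{344}{283} = \frac{351}{-12 - 2 \cdot 5^{2}} - \frac{344}{283} = \frac{351}{-12 - 2 \cdot 25} - \frac{344}{283} = \frac{351}{-12 - 50} - \frac{344}{283} = \frac{351}{-62} - \frac{344}{283} = 351 \left(- \frac{1}{62}\right) - \frac{344}{283} = - \frac{351}{62} - \frac{344}{283} = - \frac{120661}{17546}$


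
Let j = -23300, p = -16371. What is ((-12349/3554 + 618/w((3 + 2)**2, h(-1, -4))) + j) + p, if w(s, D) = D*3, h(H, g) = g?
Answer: -70593057/1777 ≈ -39726.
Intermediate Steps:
w(s, D) = 3*D
((-12349/3554 + 618/w((3 + 2)**2, h(-1, -4))) + j) + p = ((-12349/3554 + 618/((3*(-4)))) - 23300) - 16371 = ((-12349*1/3554 + 618/(-12)) - 23300) - 16371 = ((-12349/3554 + 618*(-1/12)) - 23300) - 16371 = ((-12349/3554 - 103/2) - 23300) - 16371 = (-97690/1777 - 23300) - 16371 = -41501790/1777 - 16371 = -70593057/1777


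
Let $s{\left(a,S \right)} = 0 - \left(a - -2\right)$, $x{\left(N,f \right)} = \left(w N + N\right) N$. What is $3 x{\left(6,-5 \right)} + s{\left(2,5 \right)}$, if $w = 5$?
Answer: $644$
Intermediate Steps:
$x{\left(N,f \right)} = 6 N^{2}$ ($x{\left(N,f \right)} = \left(5 N + N\right) N = 6 N N = 6 N^{2}$)
$s{\left(a,S \right)} = -2 - a$ ($s{\left(a,S \right)} = 0 - \left(a + 2\right) = 0 - \left(2 + a\right) = -2 - a$)
$3 x{\left(6,-5 \right)} + s{\left(2,5 \right)} = 3 \cdot 6 \cdot 6^{2} - 4 = 3 \cdot 6 \cdot 36 - 4 = 3 \cdot 216 - 4 = 648 - 4 = 644$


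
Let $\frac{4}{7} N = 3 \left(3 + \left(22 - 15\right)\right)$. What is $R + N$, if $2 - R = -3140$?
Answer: $\frac{6389}{2} \approx 3194.5$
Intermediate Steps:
$R = 3142$ ($R = 2 - -3140 = 2 + 3140 = 3142$)
$N = \frac{105}{2}$ ($N = \frac{7 \cdot 3 \left(3 + \left(22 - 15\right)\right)}{4} = \frac{7 \cdot 3 \left(3 + 7\right)}{4} = \frac{7 \cdot 3 \cdot 10}{4} = \frac{7}{4} \cdot 30 = \frac{105}{2} \approx 52.5$)
$R + N = 3142 + \frac{105}{2} = \frac{6389}{2}$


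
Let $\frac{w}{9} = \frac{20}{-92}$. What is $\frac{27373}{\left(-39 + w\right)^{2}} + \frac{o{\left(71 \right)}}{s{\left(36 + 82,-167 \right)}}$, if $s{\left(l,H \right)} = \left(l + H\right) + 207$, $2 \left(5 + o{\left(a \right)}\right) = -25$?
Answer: $\frac{284045152}{17525439} \approx 16.208$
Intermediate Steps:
$o{\left(a \right)} = - \frac{35}{2}$ ($o{\left(a \right)} = -5 + \frac{1}{2} \left(-25\right) = -5 - \frac{25}{2} = - \frac{35}{2}$)
$w = - \frac{45}{23}$ ($w = 9 \frac{20}{-92} = 9 \cdot 20 \left(- \frac{1}{92}\right) = 9 \left(- \frac{5}{23}\right) = - \frac{45}{23} \approx -1.9565$)
$s{\left(l,H \right)} = 207 + H + l$ ($s{\left(l,H \right)} = \left(H + l\right) + 207 = 207 + H + l$)
$\frac{27373}{\left(-39 + w\right)^{2}} + \frac{o{\left(71 \right)}}{s{\left(36 + 82,-167 \right)}} = \frac{27373}{\left(-39 - \frac{45}{23}\right)^{2}} - \frac{35}{2 \left(207 - 167 + \left(36 + 82\right)\right)} = \frac{27373}{\left(- \frac{942}{23}\right)^{2}} - \frac{35}{2 \left(207 - 167 + 118\right)} = \frac{27373}{\frac{887364}{529}} - \frac{35}{2 \cdot 158} = 27373 \cdot \frac{529}{887364} - \frac{35}{316} = \frac{14480317}{887364} - \frac{35}{316} = \frac{284045152}{17525439}$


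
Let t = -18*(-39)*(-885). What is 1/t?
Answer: -1/621270 ≈ -1.6096e-6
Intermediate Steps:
t = -621270 (t = 702*(-885) = -621270)
1/t = 1/(-621270) = -1/621270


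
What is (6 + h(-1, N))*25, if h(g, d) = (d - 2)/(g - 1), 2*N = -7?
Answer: 875/4 ≈ 218.75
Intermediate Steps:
N = -7/2 (N = (1/2)*(-7) = -7/2 ≈ -3.5000)
h(g, d) = (-2 + d)/(-1 + g)
(6 + h(-1, N))*25 = (6 + (-2 - 7/2)/(-1 - 1))*25 = (6 - 11/2/(-2))*25 = (6 - 1/2*(-11/2))*25 = (6 + 11/4)*25 = (35/4)*25 = 875/4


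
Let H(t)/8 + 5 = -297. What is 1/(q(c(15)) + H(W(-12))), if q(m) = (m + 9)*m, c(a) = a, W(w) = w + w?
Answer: -1/2056 ≈ -0.00048638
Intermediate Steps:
W(w) = 2*w
H(t) = -2416 (H(t) = -40 + 8*(-297) = -40 - 2376 = -2416)
q(m) = m*(9 + m) (q(m) = (9 + m)*m = m*(9 + m))
1/(q(c(15)) + H(W(-12))) = 1/(15*(9 + 15) - 2416) = 1/(15*24 - 2416) = 1/(360 - 2416) = 1/(-2056) = -1/2056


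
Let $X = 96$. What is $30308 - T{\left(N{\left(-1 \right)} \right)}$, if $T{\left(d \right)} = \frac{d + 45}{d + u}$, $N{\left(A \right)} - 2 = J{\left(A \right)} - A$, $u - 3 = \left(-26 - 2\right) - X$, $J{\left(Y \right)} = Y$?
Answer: $\frac{3606699}{119} \approx 30308.0$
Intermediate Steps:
$u = -121$ ($u = 3 - 124 = -121$)
$N{\left(A \right)} = 2$ ($N{\left(A \right)} = 2 + \left(A - A\right) = 2 + 0 = 2$)
$T{\left(d \right)} = \frac{45 + d}{-121 + d}$ ($T{\left(d \right)} = \frac{d + 45}{d - 121} = \frac{45 + d}{-121 + d}$)
$30308 - T{\left(N{\left(-1 \right)} \right)} = 30308 - \frac{45 + 2}{-121 + 2} = 30308 - \frac{1}{-119} \cdot 47 = 30308 - \left(- \frac{1}{119}\right) 47 = 30308 - - \frac{47}{119} = 30308 + \frac{47}{119} = \frac{3606699}{119}$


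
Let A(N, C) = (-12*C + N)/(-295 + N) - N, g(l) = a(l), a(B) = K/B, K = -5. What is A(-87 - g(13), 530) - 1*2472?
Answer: -152751132/64493 ≈ -2368.5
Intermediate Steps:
a(B) = -5/B
g(l) = -5/l
A(N, C) = -N + (N - 12*C)/(-295 + N) (A(N, C) = (N - 12*C)/(-295 + N) - N = -N + (N - 12*C)/(-295 + N))
A(-87 - g(13), 530) - 1*2472 = (-(-87 - (-5)/13)² - 12*530 + 296*(-87 - (-5)/13))/(-295 + (-87 - (-5)/13)) - 1*2472 = (-(-87 - (-5)/13)² - 6360 + 296*(-87 - (-5)/13))/(-295 + (-87 - (-5)/13)) - 2472 = (-(-87 - 1*(-5/13))² - 6360 + 296*(-87 - 1*(-5/13)))/(-295 + (-87 - 1*(-5/13))) - 2472 = (-(-87 + 5/13)² - 6360 + 296*(-87 + 5/13))/(-295 + (-87 + 5/13)) - 2472 = (-(-1126/13)² - 6360 + 296*(-1126/13))/(-295 - 1126/13) - 2472 = (-1*1267876/169 - 6360 - 333296/13)/(-4961/13) - 2472 = -13*(-1267876/169 - 6360 - 333296/13)/4961 - 2472 = -13/4961*(-6675564/169) - 2472 = 6675564/64493 - 2472 = -152751132/64493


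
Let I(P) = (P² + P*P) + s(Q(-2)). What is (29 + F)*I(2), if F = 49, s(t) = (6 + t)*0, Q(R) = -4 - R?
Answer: 624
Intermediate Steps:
s(t) = 0
I(P) = 2*P² (I(P) = (P² + P*P) + 0 = (P² + P²) + 0 = 2*P² + 0 = 2*P²)
(29 + F)*I(2) = (29 + 49)*(2*2²) = 78*(2*4) = 78*8 = 624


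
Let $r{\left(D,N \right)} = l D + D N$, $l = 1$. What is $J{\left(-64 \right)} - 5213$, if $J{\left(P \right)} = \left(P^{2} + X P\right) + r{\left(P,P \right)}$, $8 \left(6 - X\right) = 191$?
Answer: $4059$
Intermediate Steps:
$r{\left(D,N \right)} = D + D N$ ($r{\left(D,N \right)} = 1 D + D N = D + D N$)
$X = - \frac{143}{8}$ ($X = 6 - \frac{191}{8} = - \frac{143}{8} \approx -17.875$)
$J{\left(P \right)} = P^{2} - \frac{143 P}{8} + P \left(1 + P\right)$ ($J{\left(P \right)} = \left(P^{2} - \frac{143 P}{8}\right) + P \left(1 + P\right) = P^{2} - \frac{143 P}{8} + P \left(1 + P\right)$)
$J{\left(-64 \right)} - 5213 = \frac{1}{8} \left(-64\right) \left(-135 + 16 \left(-64\right)\right) - 5213 = \frac{1}{8} \left(-64\right) \left(-135 - 1024\right) - 5213 = \frac{1}{8} \left(-64\right) \left(-1159\right) - 5213 = 9272 - 5213 = 4059$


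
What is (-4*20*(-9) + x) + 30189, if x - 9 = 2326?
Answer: 33244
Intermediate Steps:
x = 2335 (x = 9 + 2326 = 2335)
(-4*20*(-9) + x) + 30189 = (-4*20*(-9) + 2335) + 30189 = (-80*(-9) + 2335) + 30189 = (720 + 2335) + 30189 = 3055 + 30189 = 33244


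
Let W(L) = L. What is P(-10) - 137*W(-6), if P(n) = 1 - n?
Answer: 833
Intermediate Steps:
P(-10) - 137*W(-6) = (1 - 1*(-10)) - 137*(-6) = (1 + 10) + 822 = 11 + 822 = 833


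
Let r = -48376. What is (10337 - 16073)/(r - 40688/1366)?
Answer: 163237/1377548 ≈ 0.11850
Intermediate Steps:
(10337 - 16073)/(r - 40688/1366) = (10337 - 16073)/(-48376 - 40688/1366) = -5736/(-48376 - 40688*1/1366) = -5736/(-48376 - 20344/683) = -5736/(-33061152/683) = -5736*(-683/33061152) = 163237/1377548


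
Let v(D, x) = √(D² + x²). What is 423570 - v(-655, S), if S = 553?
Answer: 423570 - √734834 ≈ 4.2271e+5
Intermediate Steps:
423570 - v(-655, S) = 423570 - √((-655)² + 553²) = 423570 - √(429025 + 305809) = 423570 - √734834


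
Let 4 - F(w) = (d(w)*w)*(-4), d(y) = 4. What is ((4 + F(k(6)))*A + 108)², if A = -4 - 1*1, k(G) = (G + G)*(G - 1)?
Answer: 22391824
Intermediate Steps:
k(G) = 2*G*(-1 + G) (k(G) = (2*G)*(-1 + G) = 2*G*(-1 + G))
A = -5 (A = -4 - 1 = -5)
F(w) = 4 + 16*w (F(w) = 4 - 4*w*(-4) = 4 - (-16)*w = 4 + 16*w)
((4 + F(k(6)))*A + 108)² = ((4 + (4 + 16*(2*6*(-1 + 6))))*(-5) + 108)² = ((4 + (4 + 16*(2*6*5)))*(-5) + 108)² = ((4 + (4 + 16*60))*(-5) + 108)² = ((4 + (4 + 960))*(-5) + 108)² = ((4 + 964)*(-5) + 108)² = (968*(-5) + 108)² = (-4840 + 108)² = (-4732)² = 22391824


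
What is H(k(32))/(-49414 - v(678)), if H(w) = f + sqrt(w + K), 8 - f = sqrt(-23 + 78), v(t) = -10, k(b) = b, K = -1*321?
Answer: -2/12351 - 17*I/49404 + sqrt(55)/49404 ≈ -1.1817e-5 - 0.0003441*I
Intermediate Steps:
K = -321
f = 8 - sqrt(55) (f = 8 - sqrt(-23 + 78) = 8 - sqrt(55) ≈ 0.58380)
H(w) = 8 + sqrt(-321 + w) - sqrt(55) (H(w) = (8 - sqrt(55)) + sqrt(w - 321) = (8 - sqrt(55)) + sqrt(-321 + w) = 8 + sqrt(-321 + w) - sqrt(55))
H(k(32))/(-49414 - v(678)) = (8 + sqrt(-321 + 32) - sqrt(55))/(-49414 - 1*(-10)) = (8 + sqrt(-289) - sqrt(55))/(-49414 + 10) = (8 + 17*I - sqrt(55))/(-49404) = (8 - sqrt(55) + 17*I)*(-1/49404) = -2/12351 - 17*I/49404 + sqrt(55)/49404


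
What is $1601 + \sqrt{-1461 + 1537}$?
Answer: $1601 + 2 \sqrt{19} \approx 1609.7$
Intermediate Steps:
$1601 + \sqrt{-1461 + 1537} = 1601 + \sqrt{76} = 1601 + 2 \sqrt{19}$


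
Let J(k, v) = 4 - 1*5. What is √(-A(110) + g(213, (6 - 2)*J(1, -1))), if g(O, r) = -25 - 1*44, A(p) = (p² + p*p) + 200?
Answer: I*√24469 ≈ 156.43*I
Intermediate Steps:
J(k, v) = -1 (J(k, v) = 4 - 5 = -1)
A(p) = 200 + 2*p² (A(p) = (p² + p²) + 200 = 2*p² + 200 = 200 + 2*p²)
g(O, r) = -69 (g(O, r) = -25 - 44 = -69)
√(-A(110) + g(213, (6 - 2)*J(1, -1))) = √(-(200 + 2*110²) - 69) = √(-(200 + 2*12100) - 69) = √(-(200 + 24200) - 69) = √(-1*24400 - 69) = √(-24400 - 69) = √(-24469) = I*√24469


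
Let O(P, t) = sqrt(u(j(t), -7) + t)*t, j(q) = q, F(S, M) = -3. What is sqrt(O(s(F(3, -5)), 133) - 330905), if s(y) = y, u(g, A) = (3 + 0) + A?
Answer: sqrt(-330905 + 133*sqrt(129)) ≈ 573.93*I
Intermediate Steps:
u(g, A) = 3 + A
O(P, t) = t*sqrt(-4 + t) (O(P, t) = sqrt((3 - 7) + t)*t = sqrt(-4 + t)*t = t*sqrt(-4 + t))
sqrt(O(s(F(3, -5)), 133) - 330905) = sqrt(133*sqrt(-4 + 133) - 330905) = sqrt(133*sqrt(129) - 330905) = sqrt(-330905 + 133*sqrt(129))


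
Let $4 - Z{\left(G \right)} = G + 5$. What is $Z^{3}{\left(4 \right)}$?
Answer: $-125$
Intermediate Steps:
$Z{\left(G \right)} = -1 - G$ ($Z{\left(G \right)} = 4 - \left(G + 5\right) = 4 - \left(5 + G\right) = -1 - G$)
$Z^{3}{\left(4 \right)} = \left(-1 - 4\right)^{3} = \left(-5\right)^{3} = -125$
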